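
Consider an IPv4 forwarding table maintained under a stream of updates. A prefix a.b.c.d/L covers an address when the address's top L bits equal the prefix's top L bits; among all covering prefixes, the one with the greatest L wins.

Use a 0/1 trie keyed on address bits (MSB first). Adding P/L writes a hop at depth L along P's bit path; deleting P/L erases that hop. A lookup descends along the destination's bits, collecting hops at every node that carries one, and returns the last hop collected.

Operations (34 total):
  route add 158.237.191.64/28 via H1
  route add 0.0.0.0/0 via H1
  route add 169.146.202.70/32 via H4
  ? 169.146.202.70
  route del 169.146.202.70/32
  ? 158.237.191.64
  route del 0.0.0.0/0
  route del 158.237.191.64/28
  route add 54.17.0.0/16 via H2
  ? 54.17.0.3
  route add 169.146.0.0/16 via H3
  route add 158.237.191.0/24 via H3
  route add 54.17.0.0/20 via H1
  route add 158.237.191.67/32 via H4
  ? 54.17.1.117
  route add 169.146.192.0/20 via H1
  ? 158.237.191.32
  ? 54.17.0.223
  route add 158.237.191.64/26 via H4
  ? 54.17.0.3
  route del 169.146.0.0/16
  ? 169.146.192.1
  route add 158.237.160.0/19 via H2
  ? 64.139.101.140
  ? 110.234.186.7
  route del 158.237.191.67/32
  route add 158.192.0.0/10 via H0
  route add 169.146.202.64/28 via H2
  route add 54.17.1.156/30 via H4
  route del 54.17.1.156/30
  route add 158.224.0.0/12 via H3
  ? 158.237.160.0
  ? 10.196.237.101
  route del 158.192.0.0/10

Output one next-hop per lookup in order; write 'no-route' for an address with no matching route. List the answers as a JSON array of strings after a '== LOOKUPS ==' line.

Apply in order:
  + 158.237.191.64/28 (H1) depth=28
  + 0.0.0.0/0 (H1) depth=0
  + 169.146.202.70/32 (H4) depth=32
  ? 169.146.202.70  path d0:H1→d1:-→d2:-→d3:-→d4:-→d5:-→d6:-→d7:-→d8:-→d9:-→d10:-→d11:-→d12:-→d13:-→d14:-→d15:-→d16:-→d17:-→d18:-→d19:-→d20:-→d21:-→d22:-→d23:-→d24:-→d25:-→d26:-→d27:-→d28:-→d29:-→d30:-→d31:-→d32:H4  best=H4
  del 169.146.202.70/32 (clear depth 32)
  ? 158.237.191.64  path d0:H1→d1:-→d2:-→d3:-→d4:-→d5:-→d6:-→d7:-→d8:-→d9:-→d10:-→d11:-→d12:-→d13:-→d14:-→d15:-→d16:-→d17:-→d18:-→d19:-→d20:-→d21:-→d22:-→d23:-→d24:-→d25:-→d26:-→d27:-→d28:H1  best=H1
  del 0.0.0.0/0 (clear depth 0)
  del 158.237.191.64/28 (clear depth 28)
  + 54.17.0.0/16 (H2) depth=16
  ? 54.17.0.3  path d0:-→d1:-→d2:-→d3:-→d4:-→d5:-→d6:-→d7:-→d8:-→d9:-→d10:-→d11:-→d12:-→d13:-→d14:-→d15:-→d16:H2  best=H2
  + 169.146.0.0/16 (H3) depth=16
  + 158.237.191.0/24 (H3) depth=24
  + 54.17.0.0/20 (H1) depth=20
  + 158.237.191.67/32 (H4) depth=32
  ? 54.17.1.117  path d0:-→d1:-→d2:-→d3:-→d4:-→d5:-→d6:-→d7:-→d8:-→d9:-→d10:-→d11:-→d12:-→d13:-→d14:-→d15:-→d16:H2→d17:-→d18:-→d19:-→d20:H1  best=H1
  + 169.146.192.0/20 (H1) depth=20
  ? 158.237.191.32  path d0:-→d1:-→d2:-→d3:-→d4:-→d5:-→d6:-→d7:-→d8:-→d9:-→d10:-→d11:-→d12:-→d13:-→d14:-→d15:-→d16:-→d17:-→d18:-→d19:-→d20:-→d21:-→d22:-→d23:-→d24:H3→d25:-  best=H3
  ? 54.17.0.223  path d0:-→d1:-→d2:-→d3:-→d4:-→d5:-→d6:-→d7:-→d8:-→d9:-→d10:-→d11:-→d12:-→d13:-→d14:-→d15:-→d16:H2→d17:-→d18:-→d19:-→d20:H1  best=H1
  + 158.237.191.64/26 (H4) depth=26
  ? 54.17.0.3  path d0:-→d1:-→d2:-→d3:-→d4:-→d5:-→d6:-→d7:-→d8:-→d9:-→d10:-→d11:-→d12:-→d13:-→d14:-→d15:-→d16:H2→d17:-→d18:-→d19:-→d20:H1  best=H1
  del 169.146.0.0/16 (clear depth 16)
  ? 169.146.192.1  path d0:-→d1:-→d2:-→d3:-→d4:-→d5:-→d6:-→d7:-→d8:-→d9:-→d10:-→d11:-→d12:-→d13:-→d14:-→d15:-→d16:-→d17:-→d18:-→d19:-→d20:H1  best=H1
  + 158.237.160.0/19 (H2) depth=19
  ? 64.139.101.140  path d0:-→d1:-  best=no-route
  ? 110.234.186.7  path d0:-→d1:-  best=no-route
  del 158.237.191.67/32 (clear depth 32)
  + 158.192.0.0/10 (H0) depth=10
  + 169.146.202.64/28 (H2) depth=28
  + 54.17.1.156/30 (H4) depth=30
  del 54.17.1.156/30 (clear depth 30)
  + 158.224.0.0/12 (H3) depth=12
  ? 158.237.160.0  path d0:-→d1:-→d2:-→d3:-→d4:-→d5:-→d6:-→d7:-→d8:-→d9:-→d10:H0→d11:-→d12:H3→d13:-→d14:-→d15:-→d16:-→d17:-→d18:-→d19:H2  best=H2
  ? 10.196.237.101  path d0:-→d1:-→d2:-  best=no-route
  del 158.192.0.0/10 (clear depth 10)

== LOOKUPS ==
["H4","H1","H2","H1","H3","H1","H1","H1","no-route","no-route","H2","no-route"]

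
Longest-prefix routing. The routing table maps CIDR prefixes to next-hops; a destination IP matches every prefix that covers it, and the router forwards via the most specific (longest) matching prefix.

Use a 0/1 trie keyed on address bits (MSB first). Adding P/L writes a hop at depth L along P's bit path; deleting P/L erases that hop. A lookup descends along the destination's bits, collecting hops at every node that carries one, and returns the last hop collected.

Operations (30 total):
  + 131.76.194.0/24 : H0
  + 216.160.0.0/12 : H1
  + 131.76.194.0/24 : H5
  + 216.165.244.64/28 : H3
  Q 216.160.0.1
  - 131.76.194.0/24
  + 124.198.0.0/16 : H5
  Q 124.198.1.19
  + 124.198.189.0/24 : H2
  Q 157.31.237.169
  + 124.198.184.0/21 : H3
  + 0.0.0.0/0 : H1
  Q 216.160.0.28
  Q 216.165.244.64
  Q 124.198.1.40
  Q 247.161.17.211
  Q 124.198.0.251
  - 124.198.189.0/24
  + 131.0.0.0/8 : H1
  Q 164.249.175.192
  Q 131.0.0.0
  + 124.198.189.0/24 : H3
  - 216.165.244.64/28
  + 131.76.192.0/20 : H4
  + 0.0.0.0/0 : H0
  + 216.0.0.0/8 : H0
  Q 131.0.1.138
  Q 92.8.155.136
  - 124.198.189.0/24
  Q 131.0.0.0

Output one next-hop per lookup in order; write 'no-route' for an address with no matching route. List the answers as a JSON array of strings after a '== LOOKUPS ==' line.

Apply in order:
  + 131.76.194.0/24 (H0) depth=24
  + 216.160.0.0/12 (H1) depth=12
  + 131.76.194.0/24 (H5) depth=24
  + 216.165.244.64/28 (H3) depth=28
  Q 216.160.0.1: descend 1101100010100 ; hops seen [H1] ; pick H1
  del 131.76.194.0/24 (clear depth 24)
  + 124.198.0.0/16 (H5) depth=16
  Q 124.198.1.19: descend 0111110011000110 ; hops seen [H5] ; pick H5
  + 124.198.189.0/24 (H2) depth=24
  Q 157.31.237.169: descend 100 ; hops seen [∅] ; pick no-route
  + 124.198.184.0/21 (H3) depth=21
  + 0.0.0.0/0 (H1) depth=0
  Q 216.160.0.28: descend 1101100010100 ; hops seen [H1,H1] ; pick H1
  Q 216.165.244.64: descend 1101100010100101111101000100 ; hops seen [H1,H1,H3] ; pick H3
  Q 124.198.1.40: descend 0111110011000110 ; hops seen [H1,H5] ; pick H5
  Q 247.161.17.211: descend 11 ; hops seen [H1] ; pick H1
  Q 124.198.0.251: descend 0111110011000110 ; hops seen [H1,H5] ; pick H5
  del 124.198.189.0/24 (clear depth 24)
  + 131.0.0.0/8 (H1) depth=8
  Q 164.249.175.192: descend 10 ; hops seen [H1] ; pick H1
  Q 131.0.0.0: descend 100000110 ; hops seen [H1,H1] ; pick H1
  + 124.198.189.0/24 (H3) depth=24
  del 216.165.244.64/28 (clear depth 28)
  + 131.76.192.0/20 (H4) depth=20
  + 0.0.0.0/0 (H0) depth=0
  + 216.0.0.0/8 (H0) depth=8
  Q 131.0.1.138: descend 100000110 ; hops seen [H0,H1] ; pick H1
  Q 92.8.155.136: descend 01 ; hops seen [H0] ; pick H0
  del 124.198.189.0/24 (clear depth 24)
  Q 131.0.0.0: descend 100000110 ; hops seen [H0,H1] ; pick H1

== LOOKUPS ==
["H1","H5","no-route","H1","H3","H5","H1","H5","H1","H1","H1","H0","H1"]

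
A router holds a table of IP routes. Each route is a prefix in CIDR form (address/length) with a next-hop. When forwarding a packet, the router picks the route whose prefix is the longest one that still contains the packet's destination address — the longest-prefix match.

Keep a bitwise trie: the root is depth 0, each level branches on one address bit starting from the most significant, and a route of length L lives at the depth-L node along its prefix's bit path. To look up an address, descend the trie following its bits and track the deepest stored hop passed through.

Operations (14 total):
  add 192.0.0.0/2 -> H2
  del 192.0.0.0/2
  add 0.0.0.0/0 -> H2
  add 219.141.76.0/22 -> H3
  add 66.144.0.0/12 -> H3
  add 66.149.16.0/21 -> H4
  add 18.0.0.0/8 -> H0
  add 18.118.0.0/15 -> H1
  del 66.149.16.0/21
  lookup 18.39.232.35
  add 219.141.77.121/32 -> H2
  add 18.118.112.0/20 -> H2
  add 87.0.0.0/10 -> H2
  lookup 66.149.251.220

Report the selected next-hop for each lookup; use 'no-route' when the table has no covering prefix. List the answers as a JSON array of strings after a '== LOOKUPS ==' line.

Trace:
  add 192.0.0.0/2 -> H2 at depth 2
  del 192.0.0.0/2 (clear depth 2)
  add 0.0.0.0/0 -> H2 at depth 0
  add 219.141.76.0/22 -> H3 at depth 22
  add 66.144.0.0/12 -> H3 at depth 12
  add 66.149.16.0/21 -> H4 at depth 21
  add 18.0.0.0/8 -> H0 at depth 8
  add 18.118.0.0/15 -> H1 at depth 15
  del 66.149.16.0/21 (clear depth 21)
  lookup 18.39.232.35: bits 000100100 walk d0:H2→d1:-→d2:-→d3:-→d4:-→d5:-→d6:-→d7:-→d8:H0→d9:- -> H0
  add 219.141.77.121/32 -> H2 at depth 32
  add 18.118.112.0/20 -> H2 at depth 20
  add 87.0.0.0/10 -> H2 at depth 10
  lookup 66.149.251.220: bits 0100001010010101 walk d0:H2→d1:-→d2:-→d3:-→d4:-→d5:-→d6:-→d7:-→d8:-→d9:-→d10:-→d11:-→d12:H3→d13:-→d14:-→d15:-→d16:- -> H3

== LOOKUPS ==
["H0","H3"]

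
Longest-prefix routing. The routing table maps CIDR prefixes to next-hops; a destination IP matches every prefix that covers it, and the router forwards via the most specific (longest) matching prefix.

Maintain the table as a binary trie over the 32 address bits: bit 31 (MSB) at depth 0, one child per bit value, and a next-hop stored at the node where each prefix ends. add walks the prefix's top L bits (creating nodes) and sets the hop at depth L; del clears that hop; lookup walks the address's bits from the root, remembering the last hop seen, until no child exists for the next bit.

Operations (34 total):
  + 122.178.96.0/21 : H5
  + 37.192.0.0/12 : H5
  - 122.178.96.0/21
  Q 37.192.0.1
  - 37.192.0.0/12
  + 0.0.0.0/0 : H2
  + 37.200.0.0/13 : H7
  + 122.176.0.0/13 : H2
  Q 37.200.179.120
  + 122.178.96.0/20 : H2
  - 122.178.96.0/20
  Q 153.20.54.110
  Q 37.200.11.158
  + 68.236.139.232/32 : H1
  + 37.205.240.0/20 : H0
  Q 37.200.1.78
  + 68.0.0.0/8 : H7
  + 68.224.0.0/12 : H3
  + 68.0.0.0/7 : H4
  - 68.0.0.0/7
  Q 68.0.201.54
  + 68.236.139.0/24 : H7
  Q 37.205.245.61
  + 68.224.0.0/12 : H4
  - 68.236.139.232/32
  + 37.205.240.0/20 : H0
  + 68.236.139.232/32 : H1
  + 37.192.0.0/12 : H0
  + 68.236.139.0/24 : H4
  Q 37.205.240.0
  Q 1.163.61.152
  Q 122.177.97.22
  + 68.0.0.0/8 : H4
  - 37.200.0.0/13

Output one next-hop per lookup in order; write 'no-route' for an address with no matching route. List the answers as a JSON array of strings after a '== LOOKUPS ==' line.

Apply in order:
  add 122.178.96.0/21 -> H5 at depth 21
  add 37.192.0.0/12 -> H5 at depth 12
  - 122.178.96.0/21 clear@21
  lookup 37.192.0.1: bits 001001011100 walk d0:-→d1:-→d2:-→d3:-→d4:-→d5:-→d6:-→d7:-→d8:-→d9:-→d10:-→d11:-→d12:H5 -> H5
  - 37.192.0.0/12 clear@12
  add 0.0.0.0/0 -> H2 at depth 0
  add 37.200.0.0/13 -> H7 at depth 13
  add 122.176.0.0/13 -> H2 at depth 13
  lookup 37.200.179.120: bits 0010010111001 walk d0:H2→d1:-→d2:-→d3:-→d4:-→d5:-→d6:-→d7:-→d8:-→d9:-→d10:-→d11:-→d12:-→d13:H7 -> H7
  add 122.178.96.0/20 -> H2 at depth 20
  - 122.178.96.0/20 clear@20
  lookup 153.20.54.110: bits ε walk d0:H2 -> H2
  lookup 37.200.11.158: bits 0010010111001 walk d0:H2→d1:-→d2:-→d3:-→d4:-→d5:-→d6:-→d7:-→d8:-→d9:-→d10:-→d11:-→d12:-→d13:H7 -> H7
  add 68.236.139.232/32 -> H1 at depth 32
  add 37.205.240.0/20 -> H0 at depth 20
  lookup 37.200.1.78: bits 0010010111001 walk d0:H2→d1:-→d2:-→d3:-→d4:-→d5:-→d6:-→d7:-→d8:-→d9:-→d10:-→d11:-→d12:-→d13:H7 -> H7
  add 68.0.0.0/8 -> H7 at depth 8
  add 68.224.0.0/12 -> H3 at depth 12
  add 68.0.0.0/7 -> H4 at depth 7
  - 68.0.0.0/7 clear@7
  lookup 68.0.201.54: bits 01000100 walk d0:H2→d1:-→d2:-→d3:-→d4:-→d5:-→d6:-→d7:-→d8:H7 -> H7
  add 68.236.139.0/24 -> H7 at depth 24
  lookup 37.205.245.61: bits 00100101110011011111 walk d0:H2→d1:-→d2:-→d3:-→d4:-→d5:-→d6:-→d7:-→d8:-→d9:-→d10:-→d11:-→d12:-→d13:H7→d14:-→d15:-→d16:-→d17:-→d18:-→d19:-→d20:H0 -> H0
  add 68.224.0.0/12 -> H4 at depth 12
  - 68.236.139.232/32 clear@32
  add 37.205.240.0/20 -> H0 at depth 20
  add 68.236.139.232/32 -> H1 at depth 32
  add 37.192.0.0/12 -> H0 at depth 12
  add 68.236.139.0/24 -> H4 at depth 24
  lookup 37.205.240.0: bits 00100101110011011111 walk d0:H2→d1:-→d2:-→d3:-→d4:-→d5:-→d6:-→d7:-→d8:-→d9:-→d10:-→d11:-→d12:H0→d13:H7→d14:-→d15:-→d16:-→d17:-→d18:-→d19:-→d20:H0 -> H0
  lookup 1.163.61.152: bits 00 walk d0:H2→d1:-→d2:- -> H2
  lookup 122.177.97.22: bits 01111010101100 walk d0:H2→d1:-→d2:-→d3:-→d4:-→d5:-→d6:-→d7:-→d8:-→d9:-→d10:-→d11:-→d12:-→d13:H2→d14:- -> H2
  add 68.0.0.0/8 -> H4 at depth 8
  - 37.200.0.0/13 clear@13

== LOOKUPS ==
["H5","H7","H2","H7","H7","H7","H0","H0","H2","H2"]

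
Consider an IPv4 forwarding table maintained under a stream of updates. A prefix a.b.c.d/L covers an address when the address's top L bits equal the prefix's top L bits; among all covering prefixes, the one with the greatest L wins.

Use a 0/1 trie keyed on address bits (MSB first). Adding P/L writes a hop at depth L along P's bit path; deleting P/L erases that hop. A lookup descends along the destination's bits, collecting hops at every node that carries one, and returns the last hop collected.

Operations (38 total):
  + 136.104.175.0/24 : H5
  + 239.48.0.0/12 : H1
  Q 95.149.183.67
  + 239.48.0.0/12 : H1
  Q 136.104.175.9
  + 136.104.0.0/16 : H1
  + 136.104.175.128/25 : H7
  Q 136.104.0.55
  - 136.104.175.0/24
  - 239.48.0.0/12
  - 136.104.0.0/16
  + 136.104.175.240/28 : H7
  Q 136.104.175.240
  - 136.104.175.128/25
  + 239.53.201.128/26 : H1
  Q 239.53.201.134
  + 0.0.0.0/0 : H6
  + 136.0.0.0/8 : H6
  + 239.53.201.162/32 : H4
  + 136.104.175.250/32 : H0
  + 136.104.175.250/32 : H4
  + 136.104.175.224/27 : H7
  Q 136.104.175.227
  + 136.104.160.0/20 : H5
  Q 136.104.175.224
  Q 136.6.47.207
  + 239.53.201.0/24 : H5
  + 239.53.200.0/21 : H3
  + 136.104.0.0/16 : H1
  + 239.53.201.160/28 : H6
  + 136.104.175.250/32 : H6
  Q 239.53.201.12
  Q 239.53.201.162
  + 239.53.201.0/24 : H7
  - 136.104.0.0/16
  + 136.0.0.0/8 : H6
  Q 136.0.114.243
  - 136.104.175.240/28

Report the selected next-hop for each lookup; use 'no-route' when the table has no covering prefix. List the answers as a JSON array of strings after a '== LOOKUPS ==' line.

Process each operation:
  + 136.104.175.0/24 (H5) depth=24
  + 239.48.0.0/12 (H1) depth=12
  lookup 95.149.183.67: bits ε walk d0:- -> no-route
  + 239.48.0.0/12 (H1) depth=12
  lookup 136.104.175.9: bits 100010000110100010101111 walk d0:-→d1:-→d2:-→d3:-→d4:-→d5:-→d6:-→d7:-→d8:-→d9:-→d10:-→d11:-→d12:-→d13:-→d14:-→d15:-→d16:-→d17:-→d18:-→d19:-→d20:-→d21:-→d22:-→d23:-→d24:H5 -> H5
  + 136.104.0.0/16 (H1) depth=16
  + 136.104.175.128/25 (H7) depth=25
  lookup 136.104.0.55: bits 1000100001101000 walk d0:-→d1:-→d2:-→d3:-→d4:-→d5:-→d6:-→d7:-→d8:-→d9:-→d10:-→d11:-→d12:-→d13:-→d14:-→d15:-→d16:H1 -> H1
  del 136.104.175.0/24 (clear depth 24)
  del 239.48.0.0/12 (clear depth 12)
  del 136.104.0.0/16 (clear depth 16)
  + 136.104.175.240/28 (H7) depth=28
  lookup 136.104.175.240: bits 1000100001101000101011111111 walk d0:-→d1:-→d2:-→d3:-→d4:-→d5:-→d6:-→d7:-→d8:-→d9:-→d10:-→d11:-→d12:-→d13:-→d14:-→d15:-→d16:-→d17:-→d18:-→d19:-→d20:-→d21:-→d22:-→d23:-→d24:-→d25:H7→d26:-→d27:-→d28:H7 -> H7
  del 136.104.175.128/25 (clear depth 25)
  + 239.53.201.128/26 (H1) depth=26
  lookup 239.53.201.134: bits 11101111001101011100100110 walk d0:-→d1:-→d2:-→d3:-→d4:-→d5:-→d6:-→d7:-→d8:-→d9:-→d10:-→d11:-→d12:-→d13:-→d14:-→d15:-→d16:-→d17:-→d18:-→d19:-→d20:-→d21:-→d22:-→d23:-→d24:-→d25:-→d26:H1 -> H1
  + 0.0.0.0/0 (H6) depth=0
  + 136.0.0.0/8 (H6) depth=8
  + 239.53.201.162/32 (H4) depth=32
  + 136.104.175.250/32 (H0) depth=32
  + 136.104.175.250/32 (H4) depth=32
  + 136.104.175.224/27 (H7) depth=27
  lookup 136.104.175.227: bits 100010000110100010101111111 walk d0:H6→d1:-→d2:-→d3:-→d4:-→d5:-→d6:-→d7:-→d8:H6→d9:-→d10:-→d11:-→d12:-→d13:-→d14:-→d15:-→d16:-→d17:-→d18:-→d19:-→d20:-→d21:-→d22:-→d23:-→d24:-→d25:-→d26:-→d27:H7 -> H7
  + 136.104.160.0/20 (H5) depth=20
  lookup 136.104.175.224: bits 100010000110100010101111111 walk d0:H6→d1:-→d2:-→d3:-→d4:-→d5:-→d6:-→d7:-→d8:H6→d9:-→d10:-→d11:-→d12:-→d13:-→d14:-→d15:-→d16:-→d17:-→d18:-→d19:-→d20:H5→d21:-→d22:-→d23:-→d24:-→d25:-→d26:-→d27:H7 -> H7
  lookup 136.6.47.207: bits 100010000 walk d0:H6→d1:-→d2:-→d3:-→d4:-→d5:-→d6:-→d7:-→d8:H6→d9:- -> H6
  + 239.53.201.0/24 (H5) depth=24
  + 239.53.200.0/21 (H3) depth=21
  + 136.104.0.0/16 (H1) depth=16
  + 239.53.201.160/28 (H6) depth=28
  + 136.104.175.250/32 (H6) depth=32
  lookup 239.53.201.12: bits 111011110011010111001001 walk d0:H6→d1:-→d2:-→d3:-→d4:-→d5:-→d6:-→d7:-→d8:-→d9:-→d10:-→d11:-→d12:-→d13:-→d14:-→d15:-→d16:-→d17:-→d18:-→d19:-→d20:-→d21:H3→d22:-→d23:-→d24:H5 -> H5
  lookup 239.53.201.162: bits 11101111001101011100100110100010 walk d0:H6→d1:-→d2:-→d3:-→d4:-→d5:-→d6:-→d7:-→d8:-→d9:-→d10:-→d11:-→d12:-→d13:-→d14:-→d15:-→d16:-→d17:-→d18:-→d19:-→d20:-→d21:H3→d22:-→d23:-→d24:H5→d25:-→d26:H1→d27:-→d28:H6→d29:-→d30:-→d31:-→d32:H4 -> H4
  + 239.53.201.0/24 (H7) depth=24
  del 136.104.0.0/16 (clear depth 16)
  + 136.0.0.0/8 (H6) depth=8
  lookup 136.0.114.243: bits 100010000 walk d0:H6→d1:-→d2:-→d3:-→d4:-→d5:-→d6:-→d7:-→d8:H6→d9:- -> H6
  del 136.104.175.240/28 (clear depth 28)

== LOOKUPS ==
["no-route","H5","H1","H7","H1","H7","H7","H6","H5","H4","H6"]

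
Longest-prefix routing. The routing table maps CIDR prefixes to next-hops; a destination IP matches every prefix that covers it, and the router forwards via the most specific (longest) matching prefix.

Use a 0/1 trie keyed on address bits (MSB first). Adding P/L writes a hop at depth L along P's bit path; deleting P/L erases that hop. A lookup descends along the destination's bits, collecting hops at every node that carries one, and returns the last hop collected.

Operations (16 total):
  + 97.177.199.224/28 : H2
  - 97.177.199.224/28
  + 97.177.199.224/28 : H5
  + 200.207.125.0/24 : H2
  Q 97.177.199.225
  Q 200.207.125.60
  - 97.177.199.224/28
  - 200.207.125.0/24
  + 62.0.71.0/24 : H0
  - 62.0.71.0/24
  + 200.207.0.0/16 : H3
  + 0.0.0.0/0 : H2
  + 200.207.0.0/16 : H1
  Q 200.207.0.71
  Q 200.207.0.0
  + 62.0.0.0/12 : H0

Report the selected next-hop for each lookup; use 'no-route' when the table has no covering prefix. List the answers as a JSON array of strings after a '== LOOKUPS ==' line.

Apply in order:
  add 97.177.199.224/28 -> H2 at depth 28
  - 97.177.199.224/28 clear@28
  add 97.177.199.224/28 -> H5 at depth 28
  add 200.207.125.0/24 -> H2 at depth 24
  Q 97.177.199.225: descend 0110000110110001110001111110 ; hops seen [H5] ; pick H5
  Q 200.207.125.60: descend 110010001100111101111101 ; hops seen [H2] ; pick H2
  - 97.177.199.224/28 clear@28
  - 200.207.125.0/24 clear@24
  add 62.0.71.0/24 -> H0 at depth 24
  - 62.0.71.0/24 clear@24
  add 200.207.0.0/16 -> H3 at depth 16
  add 0.0.0.0/0 -> H2 at depth 0
  add 200.207.0.0/16 -> H1 at depth 16
  Q 200.207.0.71: descend 11001000110011110 ; hops seen [H2,H1] ; pick H1
  Q 200.207.0.0: descend 11001000110011110 ; hops seen [H2,H1] ; pick H1
  add 62.0.0.0/12 -> H0 at depth 12

== LOOKUPS ==
["H5","H2","H1","H1"]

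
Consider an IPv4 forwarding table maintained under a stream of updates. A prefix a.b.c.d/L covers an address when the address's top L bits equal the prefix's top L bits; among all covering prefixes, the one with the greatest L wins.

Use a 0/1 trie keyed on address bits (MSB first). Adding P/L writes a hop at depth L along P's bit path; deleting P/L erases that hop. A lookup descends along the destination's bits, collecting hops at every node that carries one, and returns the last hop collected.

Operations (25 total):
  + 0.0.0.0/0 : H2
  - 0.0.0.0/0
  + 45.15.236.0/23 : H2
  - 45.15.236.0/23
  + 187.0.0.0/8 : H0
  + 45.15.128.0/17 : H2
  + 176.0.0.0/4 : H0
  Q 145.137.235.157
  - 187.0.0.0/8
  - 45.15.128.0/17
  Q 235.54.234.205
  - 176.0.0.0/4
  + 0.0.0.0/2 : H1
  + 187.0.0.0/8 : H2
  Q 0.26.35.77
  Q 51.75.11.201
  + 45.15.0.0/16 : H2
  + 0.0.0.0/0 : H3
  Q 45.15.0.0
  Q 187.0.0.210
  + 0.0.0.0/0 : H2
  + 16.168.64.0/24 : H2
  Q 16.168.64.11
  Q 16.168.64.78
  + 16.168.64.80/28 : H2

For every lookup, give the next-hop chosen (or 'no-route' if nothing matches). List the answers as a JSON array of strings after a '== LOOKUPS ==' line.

Process each operation:
  + 0.0.0.0/0 (H2) depth=0
  del 0.0.0.0/0 (clear depth 0)
  + 45.15.236.0/23 (H2) depth=23
  del 45.15.236.0/23 (clear depth 23)
  + 187.0.0.0/8 (H0) depth=8
  + 45.15.128.0/17 (H2) depth=17
  + 176.0.0.0/4 (H0) depth=4
  lookup 145.137.235.157: bits 10 walk d0:-→d1:-→d2:- -> no-route
  del 187.0.0.0/8 (clear depth 8)
  del 45.15.128.0/17 (clear depth 17)
  lookup 235.54.234.205: bits 1 walk d0:-→d1:- -> no-route
  del 176.0.0.0/4 (clear depth 4)
  + 0.0.0.0/2 (H1) depth=2
  + 187.0.0.0/8 (H2) depth=8
  lookup 0.26.35.77: bits 00 walk d0:-→d1:-→d2:H1 -> H1
  lookup 51.75.11.201: bits 001 walk d0:-→d1:-→d2:H1→d3:- -> H1
  + 45.15.0.0/16 (H2) depth=16
  + 0.0.0.0/0 (H3) depth=0
  lookup 45.15.0.0: bits 0010110100001111 walk d0:H3→d1:-→d2:H1→d3:-→d4:-→d5:-→d6:-→d7:-→d8:-→d9:-→d10:-→d11:-→d12:-→d13:-→d14:-→d15:-→d16:H2 -> H2
  lookup 187.0.0.210: bits 10111011 walk d0:H3→d1:-→d2:-→d3:-→d4:-→d5:-→d6:-→d7:-→d8:H2 -> H2
  + 0.0.0.0/0 (H2) depth=0
  + 16.168.64.0/24 (H2) depth=24
  lookup 16.168.64.11: bits 000100001010100001000000 walk d0:H2→d1:-→d2:H1→d3:-→d4:-→d5:-→d6:-→d7:-→d8:-→d9:-→d10:-→d11:-→d12:-→d13:-→d14:-→d15:-→d16:-→d17:-→d18:-→d19:-→d20:-→d21:-→d22:-→d23:-→d24:H2 -> H2
  lookup 16.168.64.78: bits 000100001010100001000000 walk d0:H2→d1:-→d2:H1→d3:-→d4:-→d5:-→d6:-→d7:-→d8:-→d9:-→d10:-→d11:-→d12:-→d13:-→d14:-→d15:-→d16:-→d17:-→d18:-→d19:-→d20:-→d21:-→d22:-→d23:-→d24:H2 -> H2
  + 16.168.64.80/28 (H2) depth=28

== LOOKUPS ==
["no-route","no-route","H1","H1","H2","H2","H2","H2"]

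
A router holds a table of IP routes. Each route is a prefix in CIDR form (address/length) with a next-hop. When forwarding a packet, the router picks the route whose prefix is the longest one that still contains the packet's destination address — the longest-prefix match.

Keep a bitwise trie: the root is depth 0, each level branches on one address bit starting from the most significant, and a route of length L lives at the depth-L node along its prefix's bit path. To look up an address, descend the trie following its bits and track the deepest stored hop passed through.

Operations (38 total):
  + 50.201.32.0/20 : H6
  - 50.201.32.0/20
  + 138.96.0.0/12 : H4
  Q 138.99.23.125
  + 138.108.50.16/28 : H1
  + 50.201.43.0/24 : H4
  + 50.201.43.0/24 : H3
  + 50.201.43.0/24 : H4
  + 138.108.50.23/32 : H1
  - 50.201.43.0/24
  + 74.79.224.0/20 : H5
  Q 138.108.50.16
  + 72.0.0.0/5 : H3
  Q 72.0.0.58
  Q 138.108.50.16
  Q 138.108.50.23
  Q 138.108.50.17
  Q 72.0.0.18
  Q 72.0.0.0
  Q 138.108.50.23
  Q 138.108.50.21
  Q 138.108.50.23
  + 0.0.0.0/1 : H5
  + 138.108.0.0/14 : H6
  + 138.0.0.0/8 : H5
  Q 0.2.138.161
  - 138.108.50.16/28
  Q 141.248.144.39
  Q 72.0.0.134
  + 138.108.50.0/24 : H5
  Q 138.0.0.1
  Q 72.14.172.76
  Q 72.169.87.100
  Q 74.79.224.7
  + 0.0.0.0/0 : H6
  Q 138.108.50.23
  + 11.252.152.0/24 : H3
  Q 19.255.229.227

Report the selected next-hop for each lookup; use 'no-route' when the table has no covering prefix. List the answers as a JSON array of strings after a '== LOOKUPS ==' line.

Process each operation:
  add 50.201.32.0/20 -> H6 at depth 20
  - 50.201.32.0/20 clear@20
  add 138.96.0.0/12 -> H4 at depth 12
  lookup 138.99.23.125: bits 100010100110 walk d0:-→d1:-→d2:-→d3:-→d4:-→d5:-→d6:-→d7:-→d8:-→d9:-→d10:-→d11:-→d12:H4 -> H4
  add 138.108.50.16/28 -> H1 at depth 28
  add 50.201.43.0/24 -> H4 at depth 24
  add 50.201.43.0/24 -> H3 at depth 24
  add 50.201.43.0/24 -> H4 at depth 24
  add 138.108.50.23/32 -> H1 at depth 32
  - 50.201.43.0/24 clear@24
  add 74.79.224.0/20 -> H5 at depth 20
  lookup 138.108.50.16: bits 10001010011011000011001000010 walk d0:-→d1:-→d2:-→d3:-→d4:-→d5:-→d6:-→d7:-→d8:-→d9:-→d10:-→d11:-→d12:H4→d13:-→d14:-→d15:-→d16:-→d17:-→d18:-→d19:-→d20:-→d21:-→d22:-→d23:-→d24:-→d25:-→d26:-→d27:-→d28:H1→d29:- -> H1
  add 72.0.0.0/5 -> H3 at depth 5
  lookup 72.0.0.58: bits 010010 walk d0:-→d1:-→d2:-→d3:-→d4:-→d5:H3→d6:- -> H3
  lookup 138.108.50.16: bits 10001010011011000011001000010 walk d0:-→d1:-→d2:-→d3:-→d4:-→d5:-→d6:-→d7:-→d8:-→d9:-→d10:-→d11:-→d12:H4→d13:-→d14:-→d15:-→d16:-→d17:-→d18:-→d19:-→d20:-→d21:-→d22:-→d23:-→d24:-→d25:-→d26:-→d27:-→d28:H1→d29:- -> H1
  lookup 138.108.50.23: bits 10001010011011000011001000010111 walk d0:-→d1:-→d2:-→d3:-→d4:-→d5:-→d6:-→d7:-→d8:-→d9:-→d10:-→d11:-→d12:H4→d13:-→d14:-→d15:-→d16:-→d17:-→d18:-→d19:-→d20:-→d21:-→d22:-→d23:-→d24:-→d25:-→d26:-→d27:-→d28:H1→d29:-→d30:-→d31:-→d32:H1 -> H1
  lookup 138.108.50.17: bits 10001010011011000011001000010 walk d0:-→d1:-→d2:-→d3:-→d4:-→d5:-→d6:-→d7:-→d8:-→d9:-→d10:-→d11:-→d12:H4→d13:-→d14:-→d15:-→d16:-→d17:-→d18:-→d19:-→d20:-→d21:-→d22:-→d23:-→d24:-→d25:-→d26:-→d27:-→d28:H1→d29:- -> H1
  lookup 72.0.0.18: bits 010010 walk d0:-→d1:-→d2:-→d3:-→d4:-→d5:H3→d6:- -> H3
  lookup 72.0.0.0: bits 010010 walk d0:-→d1:-→d2:-→d3:-→d4:-→d5:H3→d6:- -> H3
  lookup 138.108.50.23: bits 10001010011011000011001000010111 walk d0:-→d1:-→d2:-→d3:-→d4:-→d5:-→d6:-→d7:-→d8:-→d9:-→d10:-→d11:-→d12:H4→d13:-→d14:-→d15:-→d16:-→d17:-→d18:-→d19:-→d20:-→d21:-→d22:-→d23:-→d24:-→d25:-→d26:-→d27:-→d28:H1→d29:-→d30:-→d31:-→d32:H1 -> H1
  lookup 138.108.50.21: bits 100010100110110000110010000101 walk d0:-→d1:-→d2:-→d3:-→d4:-→d5:-→d6:-→d7:-→d8:-→d9:-→d10:-→d11:-→d12:H4→d13:-→d14:-→d15:-→d16:-→d17:-→d18:-→d19:-→d20:-→d21:-→d22:-→d23:-→d24:-→d25:-→d26:-→d27:-→d28:H1→d29:-→d30:- -> H1
  lookup 138.108.50.23: bits 10001010011011000011001000010111 walk d0:-→d1:-→d2:-→d3:-→d4:-→d5:-→d6:-→d7:-→d8:-→d9:-→d10:-→d11:-→d12:H4→d13:-→d14:-→d15:-→d16:-→d17:-→d18:-→d19:-→d20:-→d21:-→d22:-→d23:-→d24:-→d25:-→d26:-→d27:-→d28:H1→d29:-→d30:-→d31:-→d32:H1 -> H1
  add 0.0.0.0/1 -> H5 at depth 1
  add 138.108.0.0/14 -> H6 at depth 14
  add 138.0.0.0/8 -> H5 at depth 8
  lookup 0.2.138.161: bits 00 walk d0:-→d1:H5→d2:- -> H5
  - 138.108.50.16/28 clear@28
  lookup 141.248.144.39: bits 10001 walk d0:-→d1:-→d2:-→d3:-→d4:-→d5:- -> no-route
  lookup 72.0.0.134: bits 010010 walk d0:-→d1:H5→d2:-→d3:-→d4:-→d5:H3→d6:- -> H3
  add 138.108.50.0/24 -> H5 at depth 24
  lookup 138.0.0.1: bits 100010100 walk d0:-→d1:-→d2:-→d3:-→d4:-→d5:-→d6:-→d7:-→d8:H5→d9:- -> H5
  lookup 72.14.172.76: bits 010010 walk d0:-→d1:H5→d2:-→d3:-→d4:-→d5:H3→d6:- -> H3
  lookup 72.169.87.100: bits 010010 walk d0:-→d1:H5→d2:-→d3:-→d4:-→d5:H3→d6:- -> H3
  lookup 74.79.224.7: bits 01001010010011111110 walk d0:-→d1:H5→d2:-→d3:-→d4:-→d5:H3→d6:-→d7:-→d8:-→d9:-→d10:-→d11:-→d12:-→d13:-→d14:-→d15:-→d16:-→d17:-→d18:-→d19:-→d20:H5 -> H5
  add 0.0.0.0/0 -> H6 at depth 0
  lookup 138.108.50.23: bits 10001010011011000011001000010111 walk d0:H6→d1:-→d2:-→d3:-→d4:-→d5:-→d6:-→d7:-→d8:H5→d9:-→d10:-→d11:-→d12:H4→d13:-→d14:H6→d15:-→d16:-→d17:-→d18:-→d19:-→d20:-→d21:-→d22:-→d23:-→d24:H5→d25:-→d26:-→d27:-→d28:-→d29:-→d30:-→d31:-→d32:H1 -> H1
  add 11.252.152.0/24 -> H3 at depth 24
  lookup 19.255.229.227: bits 000 walk d0:H6→d1:H5→d2:-→d3:- -> H5

== LOOKUPS ==
["H4","H1","H3","H1","H1","H1","H3","H3","H1","H1","H1","H5","no-route","H3","H5","H3","H3","H5","H1","H5"]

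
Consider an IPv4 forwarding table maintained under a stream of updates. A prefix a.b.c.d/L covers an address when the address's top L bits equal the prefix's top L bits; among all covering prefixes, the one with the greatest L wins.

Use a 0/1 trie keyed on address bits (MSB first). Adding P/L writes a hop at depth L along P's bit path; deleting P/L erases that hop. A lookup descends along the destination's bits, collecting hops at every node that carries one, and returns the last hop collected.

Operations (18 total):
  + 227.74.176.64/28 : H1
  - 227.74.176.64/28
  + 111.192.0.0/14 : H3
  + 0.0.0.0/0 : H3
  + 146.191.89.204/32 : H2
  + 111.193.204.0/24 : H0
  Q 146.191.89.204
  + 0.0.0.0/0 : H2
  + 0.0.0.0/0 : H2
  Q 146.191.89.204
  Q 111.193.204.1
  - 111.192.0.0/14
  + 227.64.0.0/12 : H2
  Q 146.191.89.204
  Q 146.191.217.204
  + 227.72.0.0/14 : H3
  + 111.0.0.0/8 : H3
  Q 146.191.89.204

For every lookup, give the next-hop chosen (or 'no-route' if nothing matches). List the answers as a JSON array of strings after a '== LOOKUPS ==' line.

Apply in order:
  + 227.74.176.64/28 (H1) depth=28
  del 227.74.176.64/28 (clear depth 28)
  + 111.192.0.0/14 (H3) depth=14
  + 0.0.0.0/0 (H3) depth=0
  + 146.191.89.204/32 (H2) depth=32
  + 111.193.204.0/24 (H0) depth=24
  ? 146.191.89.204  path d0:H3→d1:-→d2:-→d3:-→d4:-→d5:-→d6:-→d7:-→d8:-→d9:-→d10:-→d11:-→d12:-→d13:-→d14:-→d15:-→d16:-→d17:-→d18:-→d19:-→d20:-→d21:-→d22:-→d23:-→d24:-→d25:-→d26:-→d27:-→d28:-→d29:-→d30:-→d31:-→d32:H2  best=H2
  + 0.0.0.0/0 (H2) depth=0
  + 0.0.0.0/0 (H2) depth=0
  ? 146.191.89.204  path d0:H2→d1:-→d2:-→d3:-→d4:-→d5:-→d6:-→d7:-→d8:-→d9:-→d10:-→d11:-→d12:-→d13:-→d14:-→d15:-→d16:-→d17:-→d18:-→d19:-→d20:-→d21:-→d22:-→d23:-→d24:-→d25:-→d26:-→d27:-→d28:-→d29:-→d30:-→d31:-→d32:H2  best=H2
  ? 111.193.204.1  path d0:H2→d1:-→d2:-→d3:-→d4:-→d5:-→d6:-→d7:-→d8:-→d9:-→d10:-→d11:-→d12:-→d13:-→d14:H3→d15:-→d16:-→d17:-→d18:-→d19:-→d20:-→d21:-→d22:-→d23:-→d24:H0  best=H0
  del 111.192.0.0/14 (clear depth 14)
  + 227.64.0.0/12 (H2) depth=12
  ? 146.191.89.204  path d0:H2→d1:-→d2:-→d3:-→d4:-→d5:-→d6:-→d7:-→d8:-→d9:-→d10:-→d11:-→d12:-→d13:-→d14:-→d15:-→d16:-→d17:-→d18:-→d19:-→d20:-→d21:-→d22:-→d23:-→d24:-→d25:-→d26:-→d27:-→d28:-→d29:-→d30:-→d31:-→d32:H2  best=H2
  ? 146.191.217.204  path d0:H2→d1:-→d2:-→d3:-→d4:-→d5:-→d6:-→d7:-→d8:-→d9:-→d10:-→d11:-→d12:-→d13:-→d14:-→d15:-→d16:-  best=H2
  + 227.72.0.0/14 (H3) depth=14
  + 111.0.0.0/8 (H3) depth=8
  ? 146.191.89.204  path d0:H2→d1:-→d2:-→d3:-→d4:-→d5:-→d6:-→d7:-→d8:-→d9:-→d10:-→d11:-→d12:-→d13:-→d14:-→d15:-→d16:-→d17:-→d18:-→d19:-→d20:-→d21:-→d22:-→d23:-→d24:-→d25:-→d26:-→d27:-→d28:-→d29:-→d30:-→d31:-→d32:H2  best=H2

== LOOKUPS ==
["H2","H2","H0","H2","H2","H2"]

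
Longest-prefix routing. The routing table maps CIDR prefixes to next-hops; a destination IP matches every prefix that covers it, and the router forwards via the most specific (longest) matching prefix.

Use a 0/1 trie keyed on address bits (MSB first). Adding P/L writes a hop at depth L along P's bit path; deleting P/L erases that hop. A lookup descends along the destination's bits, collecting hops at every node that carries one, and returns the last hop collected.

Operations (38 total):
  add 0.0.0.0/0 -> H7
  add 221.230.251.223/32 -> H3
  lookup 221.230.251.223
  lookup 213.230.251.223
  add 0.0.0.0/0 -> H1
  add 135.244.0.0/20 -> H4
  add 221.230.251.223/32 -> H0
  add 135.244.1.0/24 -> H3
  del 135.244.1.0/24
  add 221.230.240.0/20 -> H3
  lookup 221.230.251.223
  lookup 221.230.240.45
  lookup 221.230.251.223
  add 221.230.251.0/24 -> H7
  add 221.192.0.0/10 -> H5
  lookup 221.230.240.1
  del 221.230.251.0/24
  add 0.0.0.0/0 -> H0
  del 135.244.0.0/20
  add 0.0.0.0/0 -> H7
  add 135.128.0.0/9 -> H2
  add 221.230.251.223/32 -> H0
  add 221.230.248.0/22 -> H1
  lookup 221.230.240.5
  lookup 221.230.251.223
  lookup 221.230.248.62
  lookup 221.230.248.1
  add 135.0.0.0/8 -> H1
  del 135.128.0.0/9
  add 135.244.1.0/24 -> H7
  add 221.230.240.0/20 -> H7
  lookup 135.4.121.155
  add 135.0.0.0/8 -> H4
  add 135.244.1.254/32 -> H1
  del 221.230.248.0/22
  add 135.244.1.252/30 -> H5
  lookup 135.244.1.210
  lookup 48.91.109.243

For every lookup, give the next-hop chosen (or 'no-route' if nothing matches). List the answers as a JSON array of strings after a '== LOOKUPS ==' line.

Process each operation:
  + 0.0.0.0/0 (H7) depth=0
  + 221.230.251.223/32 (H3) depth=32
  lookup 221.230.251.223: bits 11011101111001101111101111011111 walk d0:H7→d1:-→d2:-→d3:-→d4:-→d5:-→d6:-→d7:-→d8:-→d9:-→d10:-→d11:-→d12:-→d13:-→d14:-→d15:-→d16:-→d17:-→d18:-→d19:-→d20:-→d21:-→d22:-→d23:-→d24:-→d25:-→d26:-→d27:-→d28:-→d29:-→d30:-→d31:-→d32:H3 -> H3
  lookup 213.230.251.223: bits 1101 walk d0:H7→d1:-→d2:-→d3:-→d4:- -> H7
  + 0.0.0.0/0 (H1) depth=0
  + 135.244.0.0/20 (H4) depth=20
  + 221.230.251.223/32 (H0) depth=32
  + 135.244.1.0/24 (H3) depth=24
  - 135.244.1.0/24 clear@24
  + 221.230.240.0/20 (H3) depth=20
  lookup 221.230.251.223: bits 11011101111001101111101111011111 walk d0:H1→d1:-→d2:-→d3:-→d4:-→d5:-→d6:-→d7:-→d8:-→d9:-→d10:-→d11:-→d12:-→d13:-→d14:-→d15:-→d16:-→d17:-→d18:-→d19:-→d20:H3→d21:-→d22:-→d23:-→d24:-→d25:-→d26:-→d27:-→d28:-→d29:-→d30:-→d31:-→d32:H0 -> H0
  lookup 221.230.240.45: bits 11011101111001101111 walk d0:H1→d1:-→d2:-→d3:-→d4:-→d5:-→d6:-→d7:-→d8:-→d9:-→d10:-→d11:-→d12:-→d13:-→d14:-→d15:-→d16:-→d17:-→d18:-→d19:-→d20:H3 -> H3
  lookup 221.230.251.223: bits 11011101111001101111101111011111 walk d0:H1→d1:-→d2:-→d3:-→d4:-→d5:-→d6:-→d7:-→d8:-→d9:-→d10:-→d11:-→d12:-→d13:-→d14:-→d15:-→d16:-→d17:-→d18:-→d19:-→d20:H3→d21:-→d22:-→d23:-→d24:-→d25:-→d26:-→d27:-→d28:-→d29:-→d30:-→d31:-→d32:H0 -> H0
  + 221.230.251.0/24 (H7) depth=24
  + 221.192.0.0/10 (H5) depth=10
  lookup 221.230.240.1: bits 11011101111001101111 walk d0:H1→d1:-→d2:-→d3:-→d4:-→d5:-→d6:-→d7:-→d8:-→d9:-→d10:H5→d11:-→d12:-→d13:-→d14:-→d15:-→d16:-→d17:-→d18:-→d19:-→d20:H3 -> H3
  - 221.230.251.0/24 clear@24
  + 0.0.0.0/0 (H0) depth=0
  - 135.244.0.0/20 clear@20
  + 0.0.0.0/0 (H7) depth=0
  + 135.128.0.0/9 (H2) depth=9
  + 221.230.251.223/32 (H0) depth=32
  + 221.230.248.0/22 (H1) depth=22
  lookup 221.230.240.5: bits 11011101111001101111 walk d0:H7→d1:-→d2:-→d3:-→d4:-→d5:-→d6:-→d7:-→d8:-→d9:-→d10:H5→d11:-→d12:-→d13:-→d14:-→d15:-→d16:-→d17:-→d18:-→d19:-→d20:H3 -> H3
  lookup 221.230.251.223: bits 11011101111001101111101111011111 walk d0:H7→d1:-→d2:-→d3:-→d4:-→d5:-→d6:-→d7:-→d8:-→d9:-→d10:H5→d11:-→d12:-→d13:-→d14:-→d15:-→d16:-→d17:-→d18:-→d19:-→d20:H3→d21:-→d22:H1→d23:-→d24:-→d25:-→d26:-→d27:-→d28:-→d29:-→d30:-→d31:-→d32:H0 -> H0
  lookup 221.230.248.62: bits 1101110111100110111110 walk d0:H7→d1:-→d2:-→d3:-→d4:-→d5:-→d6:-→d7:-→d8:-→d9:-→d10:H5→d11:-→d12:-→d13:-→d14:-→d15:-→d16:-→d17:-→d18:-→d19:-→d20:H3→d21:-→d22:H1 -> H1
  lookup 221.230.248.1: bits 1101110111100110111110 walk d0:H7→d1:-→d2:-→d3:-→d4:-→d5:-→d6:-→d7:-→d8:-→d9:-→d10:H5→d11:-→d12:-→d13:-→d14:-→d15:-→d16:-→d17:-→d18:-→d19:-→d20:H3→d21:-→d22:H1 -> H1
  + 135.0.0.0/8 (H1) depth=8
  - 135.128.0.0/9 clear@9
  + 135.244.1.0/24 (H7) depth=24
  + 221.230.240.0/20 (H7) depth=20
  lookup 135.4.121.155: bits 10000111 walk d0:H7→d1:-→d2:-→d3:-→d4:-→d5:-→d6:-→d7:-→d8:H1 -> H1
  + 135.0.0.0/8 (H4) depth=8
  + 135.244.1.254/32 (H1) depth=32
  - 221.230.248.0/22 clear@22
  + 135.244.1.252/30 (H5) depth=30
  lookup 135.244.1.210: bits 10000111111101000000000111 walk d0:H7→d1:-→d2:-→d3:-→d4:-→d5:-→d6:-→d7:-→d8:H4→d9:-→d10:-→d11:-→d12:-→d13:-→d14:-→d15:-→d16:-→d17:-→d18:-→d19:-→d20:-→d21:-→d22:-→d23:-→d24:H7→d25:-→d26:- -> H7
  lookup 48.91.109.243: bits ε walk d0:H7 -> H7

== LOOKUPS ==
["H3","H7","H0","H3","H0","H3","H3","H0","H1","H1","H1","H7","H7"]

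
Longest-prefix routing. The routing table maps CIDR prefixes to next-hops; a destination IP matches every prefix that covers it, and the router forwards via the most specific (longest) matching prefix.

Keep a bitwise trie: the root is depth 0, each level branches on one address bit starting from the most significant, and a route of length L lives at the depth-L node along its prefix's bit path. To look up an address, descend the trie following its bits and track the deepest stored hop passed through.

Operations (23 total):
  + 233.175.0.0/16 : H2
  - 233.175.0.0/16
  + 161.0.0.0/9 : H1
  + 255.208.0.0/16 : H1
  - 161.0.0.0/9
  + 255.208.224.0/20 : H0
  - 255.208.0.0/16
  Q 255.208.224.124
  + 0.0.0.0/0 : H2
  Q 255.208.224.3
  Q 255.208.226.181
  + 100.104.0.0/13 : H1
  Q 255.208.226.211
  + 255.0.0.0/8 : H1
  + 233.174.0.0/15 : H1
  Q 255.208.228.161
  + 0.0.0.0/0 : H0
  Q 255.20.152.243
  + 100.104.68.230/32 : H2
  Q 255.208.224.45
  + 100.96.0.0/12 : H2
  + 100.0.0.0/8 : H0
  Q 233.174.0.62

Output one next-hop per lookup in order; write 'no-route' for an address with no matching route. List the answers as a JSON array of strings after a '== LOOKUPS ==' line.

Apply in order:
  + 233.175.0.0/16 (H2) depth=16
  del 233.175.0.0/16 (clear depth 16)
  + 161.0.0.0/9 (H1) depth=9
  + 255.208.0.0/16 (H1) depth=16
  del 161.0.0.0/9 (clear depth 9)
  + 255.208.224.0/20 (H0) depth=20
  del 255.208.0.0/16 (clear depth 16)
  lookup 255.208.224.124: bits 11111111110100001110 walk d0:-→d1:-→d2:-→d3:-→d4:-→d5:-→d6:-→d7:-→d8:-→d9:-→d10:-→d11:-→d12:-→d13:-→d14:-→d15:-→d16:-→d17:-→d18:-→d19:-→d20:H0 -> H0
  + 0.0.0.0/0 (H2) depth=0
  lookup 255.208.224.3: bits 11111111110100001110 walk d0:H2→d1:-→d2:-→d3:-→d4:-→d5:-→d6:-→d7:-→d8:-→d9:-→d10:-→d11:-→d12:-→d13:-→d14:-→d15:-→d16:-→d17:-→d18:-→d19:-→d20:H0 -> H0
  lookup 255.208.226.181: bits 11111111110100001110 walk d0:H2→d1:-→d2:-→d3:-→d4:-→d5:-→d6:-→d7:-→d8:-→d9:-→d10:-→d11:-→d12:-→d13:-→d14:-→d15:-→d16:-→d17:-→d18:-→d19:-→d20:H0 -> H0
  + 100.104.0.0/13 (H1) depth=13
  lookup 255.208.226.211: bits 11111111110100001110 walk d0:H2→d1:-→d2:-→d3:-→d4:-→d5:-→d6:-→d7:-→d8:-→d9:-→d10:-→d11:-→d12:-→d13:-→d14:-→d15:-→d16:-→d17:-→d18:-→d19:-→d20:H0 -> H0
  + 255.0.0.0/8 (H1) depth=8
  + 233.174.0.0/15 (H1) depth=15
  lookup 255.208.228.161: bits 11111111110100001110 walk d0:H2→d1:-→d2:-→d3:-→d4:-→d5:-→d6:-→d7:-→d8:H1→d9:-→d10:-→d11:-→d12:-→d13:-→d14:-→d15:-→d16:-→d17:-→d18:-→d19:-→d20:H0 -> H0
  + 0.0.0.0/0 (H0) depth=0
  lookup 255.20.152.243: bits 11111111 walk d0:H0→d1:-→d2:-→d3:-→d4:-→d5:-→d6:-→d7:-→d8:H1 -> H1
  + 100.104.68.230/32 (H2) depth=32
  lookup 255.208.224.45: bits 11111111110100001110 walk d0:H0→d1:-→d2:-→d3:-→d4:-→d5:-→d6:-→d7:-→d8:H1→d9:-→d10:-→d11:-→d12:-→d13:-→d14:-→d15:-→d16:-→d17:-→d18:-→d19:-→d20:H0 -> H0
  + 100.96.0.0/12 (H2) depth=12
  + 100.0.0.0/8 (H0) depth=8
  lookup 233.174.0.62: bits 111010011010111 walk d0:H0→d1:-→d2:-→d3:-→d4:-→d5:-→d6:-→d7:-→d8:-→d9:-→d10:-→d11:-→d12:-→d13:-→d14:-→d15:H1 -> H1

== LOOKUPS ==
["H0","H0","H0","H0","H0","H1","H0","H1"]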